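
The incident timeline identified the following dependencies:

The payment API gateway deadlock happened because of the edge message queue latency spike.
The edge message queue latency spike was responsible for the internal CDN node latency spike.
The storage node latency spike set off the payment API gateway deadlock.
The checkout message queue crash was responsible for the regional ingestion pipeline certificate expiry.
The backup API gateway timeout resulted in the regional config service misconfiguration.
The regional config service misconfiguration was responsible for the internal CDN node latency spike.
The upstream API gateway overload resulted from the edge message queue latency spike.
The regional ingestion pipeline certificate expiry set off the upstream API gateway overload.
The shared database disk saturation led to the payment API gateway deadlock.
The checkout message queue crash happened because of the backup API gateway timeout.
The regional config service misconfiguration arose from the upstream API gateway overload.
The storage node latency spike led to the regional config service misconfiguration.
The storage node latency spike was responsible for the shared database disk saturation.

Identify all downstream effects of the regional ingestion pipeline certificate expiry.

the internal CDN node latency spike, the regional config service misconfiguration, the upstream API gateway overload

Direct effects: the upstream API gateway overload.
2 steps out: the regional config service misconfiguration.
3 steps out: the internal CDN node latency spike.
Not reachable from it: the storage node latency spike, the shared database disk saturation, the backup API gateway timeout, the edge message queue latency spike, the checkout message queue crash, the payment API gateway deadlock.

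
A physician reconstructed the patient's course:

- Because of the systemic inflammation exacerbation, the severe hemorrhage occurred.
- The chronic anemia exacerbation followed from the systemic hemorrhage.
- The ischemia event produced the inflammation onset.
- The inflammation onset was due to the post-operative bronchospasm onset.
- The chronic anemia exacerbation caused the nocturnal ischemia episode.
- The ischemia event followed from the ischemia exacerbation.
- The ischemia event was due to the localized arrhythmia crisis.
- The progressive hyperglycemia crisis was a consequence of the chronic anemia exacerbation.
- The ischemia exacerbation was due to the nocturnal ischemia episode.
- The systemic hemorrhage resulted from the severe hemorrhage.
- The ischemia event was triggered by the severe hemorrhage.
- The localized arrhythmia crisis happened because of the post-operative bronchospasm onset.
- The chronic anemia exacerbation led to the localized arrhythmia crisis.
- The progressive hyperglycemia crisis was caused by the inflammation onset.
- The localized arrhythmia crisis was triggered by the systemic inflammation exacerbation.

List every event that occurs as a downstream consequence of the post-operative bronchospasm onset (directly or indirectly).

Direct effects: the localized arrhythmia crisis, the inflammation onset.
2 steps out: the ischemia event, the progressive hyperglycemia crisis.
Not reachable from it: the systemic inflammation exacerbation, the severe hemorrhage, the systemic hemorrhage, the chronic anemia exacerbation, the nocturnal ischemia episode, the ischemia exacerbation.

the inflammation onset, the ischemia event, the localized arrhythmia crisis, the progressive hyperglycemia crisis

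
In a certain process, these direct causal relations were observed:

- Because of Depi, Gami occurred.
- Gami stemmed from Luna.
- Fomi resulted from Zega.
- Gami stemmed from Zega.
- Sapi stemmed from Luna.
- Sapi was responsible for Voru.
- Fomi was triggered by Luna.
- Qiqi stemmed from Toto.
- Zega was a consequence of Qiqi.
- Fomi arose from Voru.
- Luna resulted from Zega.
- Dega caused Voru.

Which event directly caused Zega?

Qiqi

Upstream contributors include Toto, but only Qiqi feeds directly into Zega.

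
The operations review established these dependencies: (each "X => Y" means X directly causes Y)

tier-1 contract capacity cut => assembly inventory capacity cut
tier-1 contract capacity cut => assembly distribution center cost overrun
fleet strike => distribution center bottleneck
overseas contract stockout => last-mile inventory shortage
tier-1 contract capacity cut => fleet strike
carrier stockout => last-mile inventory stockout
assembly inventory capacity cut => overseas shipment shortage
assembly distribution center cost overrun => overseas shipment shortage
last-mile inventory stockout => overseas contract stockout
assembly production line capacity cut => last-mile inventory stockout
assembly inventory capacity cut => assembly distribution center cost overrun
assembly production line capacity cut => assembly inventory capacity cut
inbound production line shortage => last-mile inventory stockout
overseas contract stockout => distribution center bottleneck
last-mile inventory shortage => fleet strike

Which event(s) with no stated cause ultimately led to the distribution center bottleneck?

the assembly production line capacity cut, the carrier stockout, the inbound production line shortage, the tier-1 contract capacity cut

Tracing upstream from the distribution center bottleneck: the distribution center bottleneck ← the overseas contract stockout ← the last-mile inventory stockout ← the carrier stockout.
A separate upstream branch: the distribution center bottleneck ← the overseas contract stockout ← the last-mile inventory stockout ← the inbound production line shortage.
A separate upstream branch: the distribution center bottleneck ← the overseas contract stockout ← the last-mile inventory stockout ← the assembly production line capacity cut.
A separate upstream branch: the distribution center bottleneck ← the fleet strike ← the tier-1 contract capacity cut.
Each of those chain origins has no stated cause.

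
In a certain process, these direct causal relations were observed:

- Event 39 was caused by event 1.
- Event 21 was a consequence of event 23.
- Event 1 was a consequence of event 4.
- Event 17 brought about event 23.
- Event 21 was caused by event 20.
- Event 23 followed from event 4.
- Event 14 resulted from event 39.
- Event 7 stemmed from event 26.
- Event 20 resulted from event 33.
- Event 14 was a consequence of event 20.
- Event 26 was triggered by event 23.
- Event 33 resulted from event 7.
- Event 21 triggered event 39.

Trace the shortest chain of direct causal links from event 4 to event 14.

event 4 → event 1 → event 39 → event 14

event 4 → event 1
event 1 → event 39
event 39 → event 14
Length: 3 steps.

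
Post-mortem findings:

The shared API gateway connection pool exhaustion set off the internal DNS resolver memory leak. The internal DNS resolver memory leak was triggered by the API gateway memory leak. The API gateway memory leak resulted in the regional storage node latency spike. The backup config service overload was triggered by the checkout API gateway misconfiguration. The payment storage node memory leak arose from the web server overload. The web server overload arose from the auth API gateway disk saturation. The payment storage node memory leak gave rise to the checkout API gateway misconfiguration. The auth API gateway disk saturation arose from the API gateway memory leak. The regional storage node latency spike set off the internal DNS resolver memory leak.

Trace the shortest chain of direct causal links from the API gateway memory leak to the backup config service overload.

the API gateway memory leak → the auth API gateway disk saturation → the web server overload → the payment storage node memory leak → the checkout API gateway misconfiguration → the backup config service overload

the API gateway memory leak → the auth API gateway disk saturation
the auth API gateway disk saturation → the web server overload
the web server overload → the payment storage node memory leak
the payment storage node memory leak → the checkout API gateway misconfiguration
the checkout API gateway misconfiguration → the backup config service overload
Length: 5 steps.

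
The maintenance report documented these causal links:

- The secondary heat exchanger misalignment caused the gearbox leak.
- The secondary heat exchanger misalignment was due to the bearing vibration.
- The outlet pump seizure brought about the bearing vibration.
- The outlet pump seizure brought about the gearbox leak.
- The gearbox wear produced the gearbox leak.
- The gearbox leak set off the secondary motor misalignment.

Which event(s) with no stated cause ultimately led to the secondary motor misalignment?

the gearbox wear, the outlet pump seizure

Tracing upstream from the secondary motor misalignment: the secondary motor misalignment ← the gearbox leak ← the outlet pump seizure.
A separate upstream branch: the secondary motor misalignment ← the gearbox leak ← the gearbox wear.
Each of those chain origins has no stated cause.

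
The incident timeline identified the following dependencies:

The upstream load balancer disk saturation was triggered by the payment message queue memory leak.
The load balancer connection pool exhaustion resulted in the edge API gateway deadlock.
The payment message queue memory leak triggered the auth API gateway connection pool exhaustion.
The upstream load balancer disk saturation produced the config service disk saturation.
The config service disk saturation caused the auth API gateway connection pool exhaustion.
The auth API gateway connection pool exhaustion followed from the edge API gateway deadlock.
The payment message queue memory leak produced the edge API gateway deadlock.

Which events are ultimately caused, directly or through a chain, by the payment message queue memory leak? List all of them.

the auth API gateway connection pool exhaustion, the config service disk saturation, the edge API gateway deadlock, the upstream load balancer disk saturation

Direct effects: the edge API gateway deadlock, the upstream load balancer disk saturation, the auth API gateway connection pool exhaustion.
2 steps out: the config service disk saturation.
Not reachable from it: the load balancer connection pool exhaustion.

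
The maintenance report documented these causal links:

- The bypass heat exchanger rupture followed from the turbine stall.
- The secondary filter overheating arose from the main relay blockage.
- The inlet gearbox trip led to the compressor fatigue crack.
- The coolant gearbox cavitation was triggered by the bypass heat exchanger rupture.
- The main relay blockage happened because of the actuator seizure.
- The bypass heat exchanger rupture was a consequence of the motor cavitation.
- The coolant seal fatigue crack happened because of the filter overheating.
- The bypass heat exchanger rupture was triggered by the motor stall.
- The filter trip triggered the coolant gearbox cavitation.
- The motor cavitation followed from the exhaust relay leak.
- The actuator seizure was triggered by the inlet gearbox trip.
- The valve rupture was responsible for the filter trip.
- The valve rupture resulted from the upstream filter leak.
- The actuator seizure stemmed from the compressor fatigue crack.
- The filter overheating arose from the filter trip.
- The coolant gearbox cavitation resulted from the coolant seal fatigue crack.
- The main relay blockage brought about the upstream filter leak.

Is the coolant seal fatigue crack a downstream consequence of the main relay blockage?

There is a causal chain: the main relay blockage → the upstream filter leak → the valve rupture → the filter trip → the filter overheating → the coolant seal fatigue crack.

Yes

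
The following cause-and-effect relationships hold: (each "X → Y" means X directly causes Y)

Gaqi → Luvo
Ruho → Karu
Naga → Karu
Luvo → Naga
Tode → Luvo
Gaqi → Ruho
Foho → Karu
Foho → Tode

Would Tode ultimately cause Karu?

Yes

There is a causal chain: Tode → Luvo → Naga → Karu.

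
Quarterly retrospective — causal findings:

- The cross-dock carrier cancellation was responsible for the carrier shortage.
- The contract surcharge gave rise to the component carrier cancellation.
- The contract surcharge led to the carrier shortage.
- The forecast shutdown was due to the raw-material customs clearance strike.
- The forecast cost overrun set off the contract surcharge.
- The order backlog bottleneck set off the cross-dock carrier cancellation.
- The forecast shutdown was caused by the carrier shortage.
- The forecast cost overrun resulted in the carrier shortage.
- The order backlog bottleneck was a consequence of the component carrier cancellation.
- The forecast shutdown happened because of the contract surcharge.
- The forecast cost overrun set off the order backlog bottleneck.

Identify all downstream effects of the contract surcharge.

the carrier shortage, the component carrier cancellation, the cross-dock carrier cancellation, the forecast shutdown, the order backlog bottleneck

Direct effects: the component carrier cancellation, the carrier shortage, the forecast shutdown.
2 steps out: the order backlog bottleneck.
3 steps out: the cross-dock carrier cancellation.
Not reachable from it: the forecast cost overrun, the raw-material customs clearance strike.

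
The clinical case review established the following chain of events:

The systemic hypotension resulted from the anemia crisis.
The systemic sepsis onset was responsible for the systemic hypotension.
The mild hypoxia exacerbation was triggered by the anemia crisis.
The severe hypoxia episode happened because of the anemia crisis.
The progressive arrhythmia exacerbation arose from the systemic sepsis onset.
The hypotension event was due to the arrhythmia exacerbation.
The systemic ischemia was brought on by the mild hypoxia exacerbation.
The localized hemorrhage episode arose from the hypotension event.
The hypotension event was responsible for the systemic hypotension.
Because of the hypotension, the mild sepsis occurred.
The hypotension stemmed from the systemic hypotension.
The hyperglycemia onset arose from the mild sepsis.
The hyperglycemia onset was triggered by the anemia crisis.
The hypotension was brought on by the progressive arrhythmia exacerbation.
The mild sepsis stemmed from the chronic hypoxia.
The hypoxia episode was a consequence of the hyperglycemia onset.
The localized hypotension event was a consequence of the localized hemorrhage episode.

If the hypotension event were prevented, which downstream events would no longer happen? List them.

Downstream of the hypotension event: the systemic hypotension, the hypotension, the mild sepsis, the localized hemorrhage episode, the localized hypotension event, the hyperglycemia onset, the hypoxia episode.
Of those, still caused via another path: the systemic hypotension, the hypotension, the mild sepsis, the hyperglycemia onset, the hypoxia episode.
The remainder have no surviving cause.

the localized hemorrhage episode, the localized hypotension event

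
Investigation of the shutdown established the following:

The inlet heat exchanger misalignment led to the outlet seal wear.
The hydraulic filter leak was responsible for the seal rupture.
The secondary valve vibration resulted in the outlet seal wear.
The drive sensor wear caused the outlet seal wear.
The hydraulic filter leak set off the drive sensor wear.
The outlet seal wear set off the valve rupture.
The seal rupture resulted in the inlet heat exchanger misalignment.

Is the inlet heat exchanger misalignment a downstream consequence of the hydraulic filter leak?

There is a causal chain: the hydraulic filter leak → the seal rupture → the inlet heat exchanger misalignment.

Yes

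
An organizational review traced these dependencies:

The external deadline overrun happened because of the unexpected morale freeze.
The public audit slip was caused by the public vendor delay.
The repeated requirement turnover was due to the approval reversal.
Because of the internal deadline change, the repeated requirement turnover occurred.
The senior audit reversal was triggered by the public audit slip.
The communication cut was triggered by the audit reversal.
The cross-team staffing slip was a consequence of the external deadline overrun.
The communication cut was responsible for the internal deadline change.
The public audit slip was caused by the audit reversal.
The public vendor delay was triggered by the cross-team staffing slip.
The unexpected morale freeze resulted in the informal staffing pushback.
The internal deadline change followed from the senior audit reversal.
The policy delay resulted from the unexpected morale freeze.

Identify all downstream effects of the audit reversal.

the communication cut, the internal deadline change, the public audit slip, the repeated requirement turnover, the senior audit reversal

Direct effects: the communication cut, the public audit slip.
2 steps out: the senior audit reversal, the internal deadline change.
3 steps out: the repeated requirement turnover.
Not reachable from it: the unexpected morale freeze, the approval reversal, the policy delay, the external deadline overrun, the cross-team staffing slip, the informal staffing pushback, the public vendor delay.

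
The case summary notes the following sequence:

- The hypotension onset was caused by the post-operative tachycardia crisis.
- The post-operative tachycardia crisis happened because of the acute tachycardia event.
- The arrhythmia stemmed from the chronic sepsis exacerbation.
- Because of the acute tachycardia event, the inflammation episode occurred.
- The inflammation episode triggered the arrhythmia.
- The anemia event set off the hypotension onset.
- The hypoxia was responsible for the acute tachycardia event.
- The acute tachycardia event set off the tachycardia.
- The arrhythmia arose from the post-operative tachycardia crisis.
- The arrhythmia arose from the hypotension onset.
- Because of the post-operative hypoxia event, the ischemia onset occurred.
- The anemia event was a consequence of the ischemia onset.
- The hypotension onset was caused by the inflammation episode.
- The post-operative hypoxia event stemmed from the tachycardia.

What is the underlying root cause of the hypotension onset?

Tracing upstream from the hypotension onset: the hypotension onset ← the post-operative tachycardia crisis ← the acute tachycardia event ← the hypoxia.
The hypoxia has no stated cause, so it is the root.

the hypoxia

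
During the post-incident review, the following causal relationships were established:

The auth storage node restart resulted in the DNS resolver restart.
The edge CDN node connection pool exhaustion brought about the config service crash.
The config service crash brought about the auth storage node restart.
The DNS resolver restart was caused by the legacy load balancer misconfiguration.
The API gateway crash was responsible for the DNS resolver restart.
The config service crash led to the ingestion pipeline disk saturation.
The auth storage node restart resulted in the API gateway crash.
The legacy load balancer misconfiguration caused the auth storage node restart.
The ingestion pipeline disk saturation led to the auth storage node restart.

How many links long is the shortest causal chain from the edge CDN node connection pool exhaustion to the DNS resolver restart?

3

Shortest chain: the edge CDN node connection pool exhaustion → the config service crash → the auth storage node restart → the DNS resolver restart.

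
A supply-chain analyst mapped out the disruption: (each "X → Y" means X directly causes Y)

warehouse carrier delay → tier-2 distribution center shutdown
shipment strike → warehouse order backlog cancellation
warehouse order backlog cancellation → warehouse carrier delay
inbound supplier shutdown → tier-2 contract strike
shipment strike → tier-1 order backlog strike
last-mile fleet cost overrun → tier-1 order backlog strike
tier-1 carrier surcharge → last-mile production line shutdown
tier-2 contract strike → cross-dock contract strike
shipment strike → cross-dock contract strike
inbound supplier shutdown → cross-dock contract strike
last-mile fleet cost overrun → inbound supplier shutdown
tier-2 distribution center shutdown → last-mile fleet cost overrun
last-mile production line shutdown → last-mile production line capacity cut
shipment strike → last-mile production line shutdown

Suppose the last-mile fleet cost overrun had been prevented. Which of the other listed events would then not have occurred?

the inbound supplier shutdown, the tier-2 contract strike

Downstream of the last-mile fleet cost overrun: the inbound supplier shutdown, the tier-2 contract strike, the cross-dock contract strike, the tier-1 order backlog strike.
Of those, still caused via another path: the cross-dock contract strike, the tier-1 order backlog strike.
The remainder have no surviving cause.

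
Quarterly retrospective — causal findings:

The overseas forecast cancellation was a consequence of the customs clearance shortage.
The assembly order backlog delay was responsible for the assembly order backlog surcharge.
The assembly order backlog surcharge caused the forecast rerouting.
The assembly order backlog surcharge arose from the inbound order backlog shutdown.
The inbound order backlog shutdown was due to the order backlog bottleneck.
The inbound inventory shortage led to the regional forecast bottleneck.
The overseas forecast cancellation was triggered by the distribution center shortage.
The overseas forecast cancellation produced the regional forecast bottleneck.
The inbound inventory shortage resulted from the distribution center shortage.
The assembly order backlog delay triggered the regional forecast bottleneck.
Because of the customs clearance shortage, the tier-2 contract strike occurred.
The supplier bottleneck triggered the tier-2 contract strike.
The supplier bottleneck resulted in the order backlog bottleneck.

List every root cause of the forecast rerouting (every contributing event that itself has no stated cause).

the assembly order backlog delay, the supplier bottleneck

Tracing upstream from the forecast rerouting: the forecast rerouting ← the assembly order backlog surcharge ← the inbound order backlog shutdown ← the order backlog bottleneck ← the supplier bottleneck.
A separate upstream branch: the forecast rerouting ← the assembly order backlog surcharge ← the assembly order backlog delay.
Each of those chain origins has no stated cause.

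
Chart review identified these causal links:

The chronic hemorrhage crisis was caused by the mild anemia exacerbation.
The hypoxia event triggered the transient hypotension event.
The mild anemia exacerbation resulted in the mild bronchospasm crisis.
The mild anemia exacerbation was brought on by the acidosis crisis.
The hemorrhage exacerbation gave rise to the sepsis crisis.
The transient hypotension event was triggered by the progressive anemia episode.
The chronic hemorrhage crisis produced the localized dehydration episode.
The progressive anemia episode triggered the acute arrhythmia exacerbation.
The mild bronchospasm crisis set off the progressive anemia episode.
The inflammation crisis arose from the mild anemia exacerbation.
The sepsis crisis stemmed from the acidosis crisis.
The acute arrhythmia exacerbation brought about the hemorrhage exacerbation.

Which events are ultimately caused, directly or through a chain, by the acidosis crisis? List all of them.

the acute arrhythmia exacerbation, the chronic hemorrhage crisis, the hemorrhage exacerbation, the inflammation crisis, the localized dehydration episode, the mild anemia exacerbation, the mild bronchospasm crisis, the progressive anemia episode, the sepsis crisis, the transient hypotension event

Direct effects: the mild anemia exacerbation, the sepsis crisis.
2 steps out: the chronic hemorrhage crisis, the mild bronchospasm crisis, the inflammation crisis.
3 steps out: the localized dehydration episode, the progressive anemia episode.
4 steps out: the transient hypotension event, the acute arrhythmia exacerbation.
5 steps out: the hemorrhage exacerbation.
Not reachable from it: the hypoxia event.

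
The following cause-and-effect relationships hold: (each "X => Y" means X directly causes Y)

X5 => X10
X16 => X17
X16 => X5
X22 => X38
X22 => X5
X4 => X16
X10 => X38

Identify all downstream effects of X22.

X10, X38, X5

Direct effects: X5, X38.
2 steps out: X10.
Not reachable from it: X4, X16, X17.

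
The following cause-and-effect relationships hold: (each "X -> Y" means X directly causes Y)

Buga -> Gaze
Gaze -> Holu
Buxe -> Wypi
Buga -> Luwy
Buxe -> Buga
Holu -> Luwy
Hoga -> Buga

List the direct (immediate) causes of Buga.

Buxe, Hoga → Buga with nothing further upstream stated.

Buxe, Hoga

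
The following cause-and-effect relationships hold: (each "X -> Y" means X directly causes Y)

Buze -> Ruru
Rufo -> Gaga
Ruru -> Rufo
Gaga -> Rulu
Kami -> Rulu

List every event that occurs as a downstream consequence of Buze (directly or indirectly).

Direct effects: Ruru.
2 steps out: Rufo.
3 steps out: Gaga.
4 steps out: Rulu.
Not reachable from it: Kami.

Gaga, Rufo, Rulu, Ruru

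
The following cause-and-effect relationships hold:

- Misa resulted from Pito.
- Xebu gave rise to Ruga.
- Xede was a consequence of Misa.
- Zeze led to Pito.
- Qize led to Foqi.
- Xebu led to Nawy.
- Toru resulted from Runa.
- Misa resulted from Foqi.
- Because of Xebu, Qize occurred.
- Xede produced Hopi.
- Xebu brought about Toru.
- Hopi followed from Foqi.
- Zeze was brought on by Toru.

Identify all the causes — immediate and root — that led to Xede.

Immediate cause of Xede: Misa.
Further upstream: Xebu, Qize, Toru, Foqi, Zeze, Pito, Runa.

Foqi, Misa, Pito, Qize, Runa, Toru, Xebu, Zeze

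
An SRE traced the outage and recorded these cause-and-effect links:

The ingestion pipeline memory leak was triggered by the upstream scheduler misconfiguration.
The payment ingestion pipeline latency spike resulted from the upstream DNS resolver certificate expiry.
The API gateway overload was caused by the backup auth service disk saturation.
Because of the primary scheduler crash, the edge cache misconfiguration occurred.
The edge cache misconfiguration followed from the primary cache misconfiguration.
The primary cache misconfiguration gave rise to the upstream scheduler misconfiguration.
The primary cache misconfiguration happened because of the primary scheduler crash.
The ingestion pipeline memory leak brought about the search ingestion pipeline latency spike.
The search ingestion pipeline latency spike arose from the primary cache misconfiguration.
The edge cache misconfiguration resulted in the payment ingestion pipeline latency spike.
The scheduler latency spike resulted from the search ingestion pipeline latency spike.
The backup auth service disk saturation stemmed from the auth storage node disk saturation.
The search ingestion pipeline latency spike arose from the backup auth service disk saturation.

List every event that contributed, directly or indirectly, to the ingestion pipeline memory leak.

the primary cache misconfiguration, the primary scheduler crash, the upstream scheduler misconfiguration

Immediate cause of the ingestion pipeline memory leak: the upstream scheduler misconfiguration.
Further upstream: the primary scheduler crash, the primary cache misconfiguration.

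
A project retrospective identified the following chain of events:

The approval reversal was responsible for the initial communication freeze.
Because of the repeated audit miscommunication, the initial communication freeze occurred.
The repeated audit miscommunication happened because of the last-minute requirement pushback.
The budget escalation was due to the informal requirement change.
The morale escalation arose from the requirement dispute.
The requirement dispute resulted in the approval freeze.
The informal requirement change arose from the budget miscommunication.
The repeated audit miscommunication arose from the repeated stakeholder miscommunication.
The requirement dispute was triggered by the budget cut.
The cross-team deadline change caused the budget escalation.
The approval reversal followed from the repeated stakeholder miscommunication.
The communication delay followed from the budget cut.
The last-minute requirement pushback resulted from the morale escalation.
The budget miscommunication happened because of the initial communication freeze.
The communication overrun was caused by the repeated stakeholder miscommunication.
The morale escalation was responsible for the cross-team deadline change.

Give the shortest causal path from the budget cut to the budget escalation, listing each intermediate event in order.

the budget cut → the requirement dispute → the morale escalation → the cross-team deadline change → the budget escalation

the budget cut → the requirement dispute
the requirement dispute → the morale escalation
the morale escalation → the cross-team deadline change
the cross-team deadline change → the budget escalation
Length: 4 steps.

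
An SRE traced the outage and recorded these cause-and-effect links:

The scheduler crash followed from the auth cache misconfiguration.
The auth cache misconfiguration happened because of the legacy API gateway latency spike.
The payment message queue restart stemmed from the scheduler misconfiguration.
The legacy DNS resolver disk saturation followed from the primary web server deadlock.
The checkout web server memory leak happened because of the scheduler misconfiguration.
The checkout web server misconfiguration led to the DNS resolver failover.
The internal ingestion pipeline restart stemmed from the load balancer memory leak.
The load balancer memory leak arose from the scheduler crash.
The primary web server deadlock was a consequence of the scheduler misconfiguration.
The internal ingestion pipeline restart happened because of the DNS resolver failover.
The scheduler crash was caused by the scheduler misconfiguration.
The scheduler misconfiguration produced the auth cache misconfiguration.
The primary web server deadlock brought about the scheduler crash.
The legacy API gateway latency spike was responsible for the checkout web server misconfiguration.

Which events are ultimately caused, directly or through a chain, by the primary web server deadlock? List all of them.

Direct effects: the legacy DNS resolver disk saturation, the scheduler crash.
2 steps out: the load balancer memory leak.
3 steps out: the internal ingestion pipeline restart.
Not reachable from it: the scheduler misconfiguration, the checkout web server memory leak, the legacy API gateway latency spike, the payment message queue restart, the auth cache misconfiguration, the checkout web server misconfiguration, the DNS resolver failover.

the internal ingestion pipeline restart, the legacy DNS resolver disk saturation, the load balancer memory leak, the scheduler crash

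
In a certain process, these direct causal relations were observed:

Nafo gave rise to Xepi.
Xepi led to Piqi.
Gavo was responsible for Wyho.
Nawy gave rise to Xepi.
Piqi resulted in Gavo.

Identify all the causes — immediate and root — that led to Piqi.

Nafo, Nawy, Xepi

Immediate cause of Piqi: Xepi.
Further upstream: Nawy, Nafo.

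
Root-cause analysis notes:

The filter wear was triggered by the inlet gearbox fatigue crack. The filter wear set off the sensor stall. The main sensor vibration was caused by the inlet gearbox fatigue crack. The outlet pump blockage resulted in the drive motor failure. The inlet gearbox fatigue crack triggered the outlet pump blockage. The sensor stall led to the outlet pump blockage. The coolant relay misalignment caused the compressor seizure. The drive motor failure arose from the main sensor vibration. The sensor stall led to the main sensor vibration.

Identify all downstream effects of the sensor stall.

Direct effects: the outlet pump blockage, the main sensor vibration.
2 steps out: the drive motor failure.
Not reachable from it: the coolant relay misalignment, the inlet gearbox fatigue crack, the filter wear, the compressor seizure.

the drive motor failure, the main sensor vibration, the outlet pump blockage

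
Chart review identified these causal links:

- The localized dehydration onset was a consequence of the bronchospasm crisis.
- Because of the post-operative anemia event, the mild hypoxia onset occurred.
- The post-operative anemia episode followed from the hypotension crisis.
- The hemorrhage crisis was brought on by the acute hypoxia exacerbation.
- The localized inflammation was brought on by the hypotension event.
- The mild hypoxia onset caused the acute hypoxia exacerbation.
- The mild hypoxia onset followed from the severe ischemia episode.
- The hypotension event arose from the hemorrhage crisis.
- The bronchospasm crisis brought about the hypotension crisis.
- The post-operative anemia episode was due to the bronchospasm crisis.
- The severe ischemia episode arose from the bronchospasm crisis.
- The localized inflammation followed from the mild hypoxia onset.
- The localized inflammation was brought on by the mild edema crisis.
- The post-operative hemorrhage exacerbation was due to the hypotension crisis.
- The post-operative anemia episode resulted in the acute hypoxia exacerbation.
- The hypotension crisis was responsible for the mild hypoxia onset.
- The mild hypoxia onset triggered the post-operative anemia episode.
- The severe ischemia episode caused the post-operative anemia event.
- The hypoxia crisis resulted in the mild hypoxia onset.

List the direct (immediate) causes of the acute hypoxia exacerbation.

the mild hypoxia onset, the post-operative anemia episode

Upstream contributors include the bronchospasm crisis, the hypotension crisis, the severe ischemia episode, the post-operative anemia event, the hypoxia crisis, but only the mild hypoxia onset, the post-operative anemia episode feed directly into the acute hypoxia exacerbation.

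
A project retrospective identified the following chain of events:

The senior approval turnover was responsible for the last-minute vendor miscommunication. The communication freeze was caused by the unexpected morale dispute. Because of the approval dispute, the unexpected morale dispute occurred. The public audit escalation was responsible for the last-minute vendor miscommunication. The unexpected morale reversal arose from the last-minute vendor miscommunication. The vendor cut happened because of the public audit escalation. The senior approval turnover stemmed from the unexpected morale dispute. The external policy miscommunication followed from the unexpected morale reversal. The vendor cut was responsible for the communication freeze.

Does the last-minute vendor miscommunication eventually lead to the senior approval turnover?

The last-minute vendor miscommunication leads to the unexpected morale reversal, the external policy miscommunication; the senior approval turnover is not among them.

No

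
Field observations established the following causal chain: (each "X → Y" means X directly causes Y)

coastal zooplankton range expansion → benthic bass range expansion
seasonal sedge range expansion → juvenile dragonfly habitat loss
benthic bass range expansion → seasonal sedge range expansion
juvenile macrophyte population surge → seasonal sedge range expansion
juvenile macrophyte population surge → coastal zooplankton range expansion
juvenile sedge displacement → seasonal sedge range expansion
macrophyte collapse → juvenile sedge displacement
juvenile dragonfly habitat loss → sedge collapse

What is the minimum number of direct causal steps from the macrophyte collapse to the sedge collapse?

Shortest chain: the macrophyte collapse → the juvenile sedge displacement → the seasonal sedge range expansion → the juvenile dragonfly habitat loss → the sedge collapse.

4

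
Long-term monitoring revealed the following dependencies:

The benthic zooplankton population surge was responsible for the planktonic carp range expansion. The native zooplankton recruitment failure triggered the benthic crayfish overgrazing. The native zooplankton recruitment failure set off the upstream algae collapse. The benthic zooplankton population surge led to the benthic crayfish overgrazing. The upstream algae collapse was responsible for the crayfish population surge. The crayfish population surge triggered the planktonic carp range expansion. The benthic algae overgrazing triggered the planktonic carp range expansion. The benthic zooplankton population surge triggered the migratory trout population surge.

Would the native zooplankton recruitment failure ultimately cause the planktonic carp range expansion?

Yes

There is a causal chain: the native zooplankton recruitment failure → the upstream algae collapse → the crayfish population surge → the planktonic carp range expansion.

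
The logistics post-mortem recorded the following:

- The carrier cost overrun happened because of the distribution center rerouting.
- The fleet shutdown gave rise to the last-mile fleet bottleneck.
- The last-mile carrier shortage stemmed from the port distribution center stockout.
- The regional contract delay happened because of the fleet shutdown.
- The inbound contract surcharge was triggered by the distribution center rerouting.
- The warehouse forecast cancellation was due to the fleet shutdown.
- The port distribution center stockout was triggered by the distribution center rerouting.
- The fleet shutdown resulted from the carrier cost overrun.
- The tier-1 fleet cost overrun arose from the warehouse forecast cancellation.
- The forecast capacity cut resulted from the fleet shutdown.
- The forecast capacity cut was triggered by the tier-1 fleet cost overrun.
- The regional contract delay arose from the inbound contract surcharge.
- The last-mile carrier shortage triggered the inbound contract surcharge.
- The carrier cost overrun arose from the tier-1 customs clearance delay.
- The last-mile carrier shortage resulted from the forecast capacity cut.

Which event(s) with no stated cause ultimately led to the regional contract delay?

Tracing upstream from the regional contract delay: the regional contract delay ← the fleet shutdown ← the carrier cost overrun ← the tier-1 customs clearance delay.
A separate upstream branch: the regional contract delay ← the inbound contract surcharge ← the distribution center rerouting.
Each of those chain origins has no stated cause.

the distribution center rerouting, the tier-1 customs clearance delay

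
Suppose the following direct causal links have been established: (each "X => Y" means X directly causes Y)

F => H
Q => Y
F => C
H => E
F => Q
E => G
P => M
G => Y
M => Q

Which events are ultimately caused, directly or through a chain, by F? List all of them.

Direct effects: H, C, Q.
2 steps out: E, Y.
3 steps out: G.
Not reachable from it: P, M.

C, E, G, H, Q, Y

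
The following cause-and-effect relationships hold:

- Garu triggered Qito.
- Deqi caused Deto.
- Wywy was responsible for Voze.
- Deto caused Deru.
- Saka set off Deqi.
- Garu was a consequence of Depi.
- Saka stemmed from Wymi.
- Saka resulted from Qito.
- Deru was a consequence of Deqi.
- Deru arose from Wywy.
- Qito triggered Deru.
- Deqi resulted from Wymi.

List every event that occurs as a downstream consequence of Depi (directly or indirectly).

Deqi, Deru, Deto, Garu, Qito, Saka

Direct effects: Garu.
2 steps out: Qito.
3 steps out: Saka, Deru.
4 steps out: Deqi.
5 steps out: Deto.
Not reachable from it: Wywy, Wymi, Voze.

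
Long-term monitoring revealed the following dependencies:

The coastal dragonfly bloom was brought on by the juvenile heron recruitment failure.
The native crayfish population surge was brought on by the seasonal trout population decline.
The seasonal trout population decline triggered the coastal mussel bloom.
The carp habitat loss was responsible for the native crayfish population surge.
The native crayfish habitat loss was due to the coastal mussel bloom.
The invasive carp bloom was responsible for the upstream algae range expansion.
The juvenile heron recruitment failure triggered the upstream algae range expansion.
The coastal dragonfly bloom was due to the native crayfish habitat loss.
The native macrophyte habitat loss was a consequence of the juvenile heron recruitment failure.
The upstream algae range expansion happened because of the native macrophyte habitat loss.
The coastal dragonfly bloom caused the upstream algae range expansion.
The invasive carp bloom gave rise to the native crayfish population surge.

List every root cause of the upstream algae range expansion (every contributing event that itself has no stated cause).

the invasive carp bloom, the juvenile heron recruitment failure, the seasonal trout population decline

Tracing upstream from the upstream algae range expansion: the upstream algae range expansion ← the coastal dragonfly bloom ← the native crayfish habitat loss ← the coastal mussel bloom ← the seasonal trout population decline.
A separate upstream branch: the upstream algae range expansion ← the juvenile heron recruitment failure.
A separate upstream branch: the upstream algae range expansion ← the invasive carp bloom.
Each of those chain origins has no stated cause.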